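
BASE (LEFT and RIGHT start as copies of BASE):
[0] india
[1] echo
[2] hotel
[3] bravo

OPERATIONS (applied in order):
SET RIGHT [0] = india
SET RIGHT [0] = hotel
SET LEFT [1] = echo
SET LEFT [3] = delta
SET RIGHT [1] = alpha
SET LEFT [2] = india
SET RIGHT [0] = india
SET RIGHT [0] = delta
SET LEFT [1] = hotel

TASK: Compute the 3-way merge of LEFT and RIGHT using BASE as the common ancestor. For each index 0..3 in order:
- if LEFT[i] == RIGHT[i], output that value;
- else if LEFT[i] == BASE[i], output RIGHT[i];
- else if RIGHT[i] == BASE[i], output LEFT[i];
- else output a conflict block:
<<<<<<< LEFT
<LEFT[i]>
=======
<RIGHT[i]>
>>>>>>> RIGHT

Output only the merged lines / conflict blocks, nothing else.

Final LEFT:  [india, hotel, india, delta]
Final RIGHT: [delta, alpha, hotel, bravo]
i=0: L=india=BASE, R=delta -> take RIGHT -> delta
i=1: BASE=echo L=hotel R=alpha all differ -> CONFLICT
i=2: L=india, R=hotel=BASE -> take LEFT -> india
i=3: L=delta, R=bravo=BASE -> take LEFT -> delta

Answer: delta
<<<<<<< LEFT
hotel
=======
alpha
>>>>>>> RIGHT
india
delta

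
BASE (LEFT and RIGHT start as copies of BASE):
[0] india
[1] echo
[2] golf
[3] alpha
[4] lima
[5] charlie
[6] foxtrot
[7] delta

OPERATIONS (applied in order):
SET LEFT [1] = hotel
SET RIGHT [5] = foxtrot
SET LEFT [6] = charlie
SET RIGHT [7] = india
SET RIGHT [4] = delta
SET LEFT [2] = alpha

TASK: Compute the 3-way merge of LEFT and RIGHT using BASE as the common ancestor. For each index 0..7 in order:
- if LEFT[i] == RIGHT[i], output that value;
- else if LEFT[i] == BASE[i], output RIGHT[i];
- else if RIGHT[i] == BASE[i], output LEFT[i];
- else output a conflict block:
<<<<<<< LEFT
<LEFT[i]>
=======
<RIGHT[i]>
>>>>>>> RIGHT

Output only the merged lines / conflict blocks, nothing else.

Final LEFT:  [india, hotel, alpha, alpha, lima, charlie, charlie, delta]
Final RIGHT: [india, echo, golf, alpha, delta, foxtrot, foxtrot, india]
i=0: L=india R=india -> agree -> india
i=1: L=hotel, R=echo=BASE -> take LEFT -> hotel
i=2: L=alpha, R=golf=BASE -> take LEFT -> alpha
i=3: L=alpha R=alpha -> agree -> alpha
i=4: L=lima=BASE, R=delta -> take RIGHT -> delta
i=5: L=charlie=BASE, R=foxtrot -> take RIGHT -> foxtrot
i=6: L=charlie, R=foxtrot=BASE -> take LEFT -> charlie
i=7: L=delta=BASE, R=india -> take RIGHT -> india

Answer: india
hotel
alpha
alpha
delta
foxtrot
charlie
india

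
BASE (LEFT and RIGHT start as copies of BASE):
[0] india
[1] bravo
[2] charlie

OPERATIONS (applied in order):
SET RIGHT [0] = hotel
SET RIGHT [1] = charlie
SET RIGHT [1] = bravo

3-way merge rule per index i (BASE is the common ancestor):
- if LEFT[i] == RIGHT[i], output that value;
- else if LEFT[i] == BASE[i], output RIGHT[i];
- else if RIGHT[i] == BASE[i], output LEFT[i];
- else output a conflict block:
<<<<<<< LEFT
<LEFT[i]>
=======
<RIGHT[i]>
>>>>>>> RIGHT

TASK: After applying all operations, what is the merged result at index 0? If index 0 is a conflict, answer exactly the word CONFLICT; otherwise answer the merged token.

Final LEFT:  [india, bravo, charlie]
Final RIGHT: [hotel, bravo, charlie]
i=0: L=india=BASE, R=hotel -> take RIGHT -> hotel
i=1: L=bravo R=bravo -> agree -> bravo
i=2: L=charlie R=charlie -> agree -> charlie
Index 0 -> hotel

Answer: hotel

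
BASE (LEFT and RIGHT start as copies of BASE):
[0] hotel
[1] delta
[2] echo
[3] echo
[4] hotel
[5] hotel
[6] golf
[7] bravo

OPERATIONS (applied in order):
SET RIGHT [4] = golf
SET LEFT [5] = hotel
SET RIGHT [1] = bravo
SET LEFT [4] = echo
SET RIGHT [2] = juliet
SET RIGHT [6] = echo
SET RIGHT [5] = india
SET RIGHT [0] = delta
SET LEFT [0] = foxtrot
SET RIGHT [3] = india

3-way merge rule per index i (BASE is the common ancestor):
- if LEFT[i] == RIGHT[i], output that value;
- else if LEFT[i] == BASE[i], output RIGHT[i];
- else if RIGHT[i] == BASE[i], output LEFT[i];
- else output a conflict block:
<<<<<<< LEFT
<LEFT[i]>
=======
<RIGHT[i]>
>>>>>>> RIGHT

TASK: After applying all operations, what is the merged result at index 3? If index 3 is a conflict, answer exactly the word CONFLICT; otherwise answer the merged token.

Final LEFT:  [foxtrot, delta, echo, echo, echo, hotel, golf, bravo]
Final RIGHT: [delta, bravo, juliet, india, golf, india, echo, bravo]
i=0: BASE=hotel L=foxtrot R=delta all differ -> CONFLICT
i=1: L=delta=BASE, R=bravo -> take RIGHT -> bravo
i=2: L=echo=BASE, R=juliet -> take RIGHT -> juliet
i=3: L=echo=BASE, R=india -> take RIGHT -> india
i=4: BASE=hotel L=echo R=golf all differ -> CONFLICT
i=5: L=hotel=BASE, R=india -> take RIGHT -> india
i=6: L=golf=BASE, R=echo -> take RIGHT -> echo
i=7: L=bravo R=bravo -> agree -> bravo
Index 3 -> india

Answer: india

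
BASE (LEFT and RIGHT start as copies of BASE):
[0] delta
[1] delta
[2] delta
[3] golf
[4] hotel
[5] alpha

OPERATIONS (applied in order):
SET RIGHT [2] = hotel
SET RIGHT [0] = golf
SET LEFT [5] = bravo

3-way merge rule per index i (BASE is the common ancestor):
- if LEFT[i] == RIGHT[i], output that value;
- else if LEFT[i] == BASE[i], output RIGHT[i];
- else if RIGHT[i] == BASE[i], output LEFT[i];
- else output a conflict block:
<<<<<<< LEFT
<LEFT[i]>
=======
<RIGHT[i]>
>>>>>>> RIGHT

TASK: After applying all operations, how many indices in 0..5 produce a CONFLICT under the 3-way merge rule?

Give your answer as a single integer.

Final LEFT:  [delta, delta, delta, golf, hotel, bravo]
Final RIGHT: [golf, delta, hotel, golf, hotel, alpha]
i=0: L=delta=BASE, R=golf -> take RIGHT -> golf
i=1: L=delta R=delta -> agree -> delta
i=2: L=delta=BASE, R=hotel -> take RIGHT -> hotel
i=3: L=golf R=golf -> agree -> golf
i=4: L=hotel R=hotel -> agree -> hotel
i=5: L=bravo, R=alpha=BASE -> take LEFT -> bravo
Conflict count: 0

Answer: 0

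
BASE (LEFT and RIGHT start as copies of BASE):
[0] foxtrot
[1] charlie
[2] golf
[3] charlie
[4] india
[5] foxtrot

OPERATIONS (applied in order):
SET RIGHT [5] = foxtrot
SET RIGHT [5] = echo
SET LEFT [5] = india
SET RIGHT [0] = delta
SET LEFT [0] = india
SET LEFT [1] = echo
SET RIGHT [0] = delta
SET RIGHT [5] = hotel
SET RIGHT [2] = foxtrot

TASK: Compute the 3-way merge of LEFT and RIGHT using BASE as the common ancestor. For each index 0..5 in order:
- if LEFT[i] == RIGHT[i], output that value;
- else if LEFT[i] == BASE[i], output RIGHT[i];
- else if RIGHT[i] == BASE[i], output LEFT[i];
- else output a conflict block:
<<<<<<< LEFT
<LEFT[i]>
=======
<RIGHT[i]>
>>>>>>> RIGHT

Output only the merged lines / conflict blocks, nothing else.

Answer: <<<<<<< LEFT
india
=======
delta
>>>>>>> RIGHT
echo
foxtrot
charlie
india
<<<<<<< LEFT
india
=======
hotel
>>>>>>> RIGHT

Derivation:
Final LEFT:  [india, echo, golf, charlie, india, india]
Final RIGHT: [delta, charlie, foxtrot, charlie, india, hotel]
i=0: BASE=foxtrot L=india R=delta all differ -> CONFLICT
i=1: L=echo, R=charlie=BASE -> take LEFT -> echo
i=2: L=golf=BASE, R=foxtrot -> take RIGHT -> foxtrot
i=3: L=charlie R=charlie -> agree -> charlie
i=4: L=india R=india -> agree -> india
i=5: BASE=foxtrot L=india R=hotel all differ -> CONFLICT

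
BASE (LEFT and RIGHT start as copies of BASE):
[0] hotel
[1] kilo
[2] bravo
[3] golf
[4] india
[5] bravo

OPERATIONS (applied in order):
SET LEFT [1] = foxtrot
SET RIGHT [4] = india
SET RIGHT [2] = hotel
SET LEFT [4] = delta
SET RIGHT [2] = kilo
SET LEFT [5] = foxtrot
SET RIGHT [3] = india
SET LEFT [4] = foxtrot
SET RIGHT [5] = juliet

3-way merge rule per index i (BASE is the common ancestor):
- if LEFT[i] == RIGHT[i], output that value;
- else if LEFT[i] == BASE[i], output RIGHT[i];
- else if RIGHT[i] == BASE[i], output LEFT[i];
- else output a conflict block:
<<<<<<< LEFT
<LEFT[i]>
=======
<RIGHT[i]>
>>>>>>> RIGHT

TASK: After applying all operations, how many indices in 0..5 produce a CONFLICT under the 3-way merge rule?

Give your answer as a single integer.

Final LEFT:  [hotel, foxtrot, bravo, golf, foxtrot, foxtrot]
Final RIGHT: [hotel, kilo, kilo, india, india, juliet]
i=0: L=hotel R=hotel -> agree -> hotel
i=1: L=foxtrot, R=kilo=BASE -> take LEFT -> foxtrot
i=2: L=bravo=BASE, R=kilo -> take RIGHT -> kilo
i=3: L=golf=BASE, R=india -> take RIGHT -> india
i=4: L=foxtrot, R=india=BASE -> take LEFT -> foxtrot
i=5: BASE=bravo L=foxtrot R=juliet all differ -> CONFLICT
Conflict count: 1

Answer: 1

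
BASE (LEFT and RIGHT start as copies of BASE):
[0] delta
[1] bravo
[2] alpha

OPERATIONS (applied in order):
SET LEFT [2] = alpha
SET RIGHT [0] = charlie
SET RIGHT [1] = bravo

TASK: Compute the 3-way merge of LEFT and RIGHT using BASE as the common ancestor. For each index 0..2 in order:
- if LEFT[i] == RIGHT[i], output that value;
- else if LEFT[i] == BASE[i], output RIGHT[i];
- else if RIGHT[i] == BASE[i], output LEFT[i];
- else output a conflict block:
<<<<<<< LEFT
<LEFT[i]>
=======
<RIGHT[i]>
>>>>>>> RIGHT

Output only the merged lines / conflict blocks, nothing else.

Answer: charlie
bravo
alpha

Derivation:
Final LEFT:  [delta, bravo, alpha]
Final RIGHT: [charlie, bravo, alpha]
i=0: L=delta=BASE, R=charlie -> take RIGHT -> charlie
i=1: L=bravo R=bravo -> agree -> bravo
i=2: L=alpha R=alpha -> agree -> alpha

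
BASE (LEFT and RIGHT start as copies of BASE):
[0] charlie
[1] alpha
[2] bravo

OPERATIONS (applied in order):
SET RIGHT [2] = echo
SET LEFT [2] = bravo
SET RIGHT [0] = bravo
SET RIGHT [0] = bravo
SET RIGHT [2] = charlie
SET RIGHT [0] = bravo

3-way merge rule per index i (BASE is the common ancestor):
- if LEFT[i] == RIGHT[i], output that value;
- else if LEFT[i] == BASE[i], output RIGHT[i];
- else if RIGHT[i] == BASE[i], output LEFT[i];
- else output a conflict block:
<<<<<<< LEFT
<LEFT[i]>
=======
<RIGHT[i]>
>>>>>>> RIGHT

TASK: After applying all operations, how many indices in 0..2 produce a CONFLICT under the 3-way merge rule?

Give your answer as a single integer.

Final LEFT:  [charlie, alpha, bravo]
Final RIGHT: [bravo, alpha, charlie]
i=0: L=charlie=BASE, R=bravo -> take RIGHT -> bravo
i=1: L=alpha R=alpha -> agree -> alpha
i=2: L=bravo=BASE, R=charlie -> take RIGHT -> charlie
Conflict count: 0

Answer: 0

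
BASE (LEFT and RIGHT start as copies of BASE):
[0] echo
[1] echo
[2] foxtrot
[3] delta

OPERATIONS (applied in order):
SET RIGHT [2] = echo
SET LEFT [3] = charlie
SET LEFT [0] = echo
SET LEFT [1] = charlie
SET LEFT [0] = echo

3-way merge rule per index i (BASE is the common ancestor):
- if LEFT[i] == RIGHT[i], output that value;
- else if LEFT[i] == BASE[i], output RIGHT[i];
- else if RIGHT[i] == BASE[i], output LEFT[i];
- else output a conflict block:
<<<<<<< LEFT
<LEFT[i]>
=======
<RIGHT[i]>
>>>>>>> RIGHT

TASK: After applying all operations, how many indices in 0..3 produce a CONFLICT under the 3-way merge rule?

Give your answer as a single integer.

Final LEFT:  [echo, charlie, foxtrot, charlie]
Final RIGHT: [echo, echo, echo, delta]
i=0: L=echo R=echo -> agree -> echo
i=1: L=charlie, R=echo=BASE -> take LEFT -> charlie
i=2: L=foxtrot=BASE, R=echo -> take RIGHT -> echo
i=3: L=charlie, R=delta=BASE -> take LEFT -> charlie
Conflict count: 0

Answer: 0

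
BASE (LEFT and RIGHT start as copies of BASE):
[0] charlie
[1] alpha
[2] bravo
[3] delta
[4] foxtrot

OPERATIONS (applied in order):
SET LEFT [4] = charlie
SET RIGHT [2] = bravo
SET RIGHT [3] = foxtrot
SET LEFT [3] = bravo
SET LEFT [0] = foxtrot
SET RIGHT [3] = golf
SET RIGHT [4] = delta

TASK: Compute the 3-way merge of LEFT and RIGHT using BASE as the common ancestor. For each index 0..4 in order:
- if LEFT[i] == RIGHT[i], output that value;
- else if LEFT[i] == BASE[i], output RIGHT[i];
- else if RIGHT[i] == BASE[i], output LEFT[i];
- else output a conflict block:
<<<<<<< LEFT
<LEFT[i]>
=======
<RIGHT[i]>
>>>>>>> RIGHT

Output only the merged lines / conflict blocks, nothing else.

Final LEFT:  [foxtrot, alpha, bravo, bravo, charlie]
Final RIGHT: [charlie, alpha, bravo, golf, delta]
i=0: L=foxtrot, R=charlie=BASE -> take LEFT -> foxtrot
i=1: L=alpha R=alpha -> agree -> alpha
i=2: L=bravo R=bravo -> agree -> bravo
i=3: BASE=delta L=bravo R=golf all differ -> CONFLICT
i=4: BASE=foxtrot L=charlie R=delta all differ -> CONFLICT

Answer: foxtrot
alpha
bravo
<<<<<<< LEFT
bravo
=======
golf
>>>>>>> RIGHT
<<<<<<< LEFT
charlie
=======
delta
>>>>>>> RIGHT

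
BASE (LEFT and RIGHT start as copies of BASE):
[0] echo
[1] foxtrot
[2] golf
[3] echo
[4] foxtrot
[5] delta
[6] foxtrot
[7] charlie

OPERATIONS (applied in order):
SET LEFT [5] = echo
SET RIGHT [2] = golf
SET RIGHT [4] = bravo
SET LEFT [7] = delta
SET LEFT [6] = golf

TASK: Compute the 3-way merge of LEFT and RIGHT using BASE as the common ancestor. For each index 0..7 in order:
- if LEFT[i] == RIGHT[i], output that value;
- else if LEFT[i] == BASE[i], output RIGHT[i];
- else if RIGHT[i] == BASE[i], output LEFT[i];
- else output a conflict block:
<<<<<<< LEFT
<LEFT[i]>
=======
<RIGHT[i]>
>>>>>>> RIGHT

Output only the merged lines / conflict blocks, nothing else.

Final LEFT:  [echo, foxtrot, golf, echo, foxtrot, echo, golf, delta]
Final RIGHT: [echo, foxtrot, golf, echo, bravo, delta, foxtrot, charlie]
i=0: L=echo R=echo -> agree -> echo
i=1: L=foxtrot R=foxtrot -> agree -> foxtrot
i=2: L=golf R=golf -> agree -> golf
i=3: L=echo R=echo -> agree -> echo
i=4: L=foxtrot=BASE, R=bravo -> take RIGHT -> bravo
i=5: L=echo, R=delta=BASE -> take LEFT -> echo
i=6: L=golf, R=foxtrot=BASE -> take LEFT -> golf
i=7: L=delta, R=charlie=BASE -> take LEFT -> delta

Answer: echo
foxtrot
golf
echo
bravo
echo
golf
delta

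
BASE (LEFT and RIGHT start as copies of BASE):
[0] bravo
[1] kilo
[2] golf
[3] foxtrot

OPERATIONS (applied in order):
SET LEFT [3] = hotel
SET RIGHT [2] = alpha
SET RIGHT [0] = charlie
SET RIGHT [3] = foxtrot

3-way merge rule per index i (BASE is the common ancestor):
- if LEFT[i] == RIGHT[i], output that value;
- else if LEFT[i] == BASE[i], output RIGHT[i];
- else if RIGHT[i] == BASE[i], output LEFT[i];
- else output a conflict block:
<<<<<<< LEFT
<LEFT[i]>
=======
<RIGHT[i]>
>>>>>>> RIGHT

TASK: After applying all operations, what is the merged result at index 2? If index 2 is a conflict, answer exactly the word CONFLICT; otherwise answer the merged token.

Final LEFT:  [bravo, kilo, golf, hotel]
Final RIGHT: [charlie, kilo, alpha, foxtrot]
i=0: L=bravo=BASE, R=charlie -> take RIGHT -> charlie
i=1: L=kilo R=kilo -> agree -> kilo
i=2: L=golf=BASE, R=alpha -> take RIGHT -> alpha
i=3: L=hotel, R=foxtrot=BASE -> take LEFT -> hotel
Index 2 -> alpha

Answer: alpha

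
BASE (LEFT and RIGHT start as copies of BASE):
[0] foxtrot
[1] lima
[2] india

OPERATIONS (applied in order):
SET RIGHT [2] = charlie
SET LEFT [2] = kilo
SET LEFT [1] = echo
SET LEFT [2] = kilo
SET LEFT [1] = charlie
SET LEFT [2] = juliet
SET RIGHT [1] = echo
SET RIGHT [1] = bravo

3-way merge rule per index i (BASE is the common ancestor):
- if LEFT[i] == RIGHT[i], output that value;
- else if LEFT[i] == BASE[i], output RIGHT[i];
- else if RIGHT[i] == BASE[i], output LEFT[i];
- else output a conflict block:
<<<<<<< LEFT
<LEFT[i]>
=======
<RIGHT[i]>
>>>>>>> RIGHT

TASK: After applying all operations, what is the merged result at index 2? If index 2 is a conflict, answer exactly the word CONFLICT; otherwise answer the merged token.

Answer: CONFLICT

Derivation:
Final LEFT:  [foxtrot, charlie, juliet]
Final RIGHT: [foxtrot, bravo, charlie]
i=0: L=foxtrot R=foxtrot -> agree -> foxtrot
i=1: BASE=lima L=charlie R=bravo all differ -> CONFLICT
i=2: BASE=india L=juliet R=charlie all differ -> CONFLICT
Index 2 -> CONFLICT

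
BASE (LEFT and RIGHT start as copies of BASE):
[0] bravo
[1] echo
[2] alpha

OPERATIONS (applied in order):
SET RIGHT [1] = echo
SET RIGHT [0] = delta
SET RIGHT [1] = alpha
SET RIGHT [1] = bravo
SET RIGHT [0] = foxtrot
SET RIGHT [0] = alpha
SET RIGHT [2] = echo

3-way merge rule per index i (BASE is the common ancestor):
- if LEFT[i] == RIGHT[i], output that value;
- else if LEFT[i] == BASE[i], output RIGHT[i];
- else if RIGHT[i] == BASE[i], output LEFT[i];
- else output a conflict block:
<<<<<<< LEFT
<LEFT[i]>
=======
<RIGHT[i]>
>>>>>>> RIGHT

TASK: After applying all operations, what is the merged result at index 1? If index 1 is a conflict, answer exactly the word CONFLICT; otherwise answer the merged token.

Answer: bravo

Derivation:
Final LEFT:  [bravo, echo, alpha]
Final RIGHT: [alpha, bravo, echo]
i=0: L=bravo=BASE, R=alpha -> take RIGHT -> alpha
i=1: L=echo=BASE, R=bravo -> take RIGHT -> bravo
i=2: L=alpha=BASE, R=echo -> take RIGHT -> echo
Index 1 -> bravo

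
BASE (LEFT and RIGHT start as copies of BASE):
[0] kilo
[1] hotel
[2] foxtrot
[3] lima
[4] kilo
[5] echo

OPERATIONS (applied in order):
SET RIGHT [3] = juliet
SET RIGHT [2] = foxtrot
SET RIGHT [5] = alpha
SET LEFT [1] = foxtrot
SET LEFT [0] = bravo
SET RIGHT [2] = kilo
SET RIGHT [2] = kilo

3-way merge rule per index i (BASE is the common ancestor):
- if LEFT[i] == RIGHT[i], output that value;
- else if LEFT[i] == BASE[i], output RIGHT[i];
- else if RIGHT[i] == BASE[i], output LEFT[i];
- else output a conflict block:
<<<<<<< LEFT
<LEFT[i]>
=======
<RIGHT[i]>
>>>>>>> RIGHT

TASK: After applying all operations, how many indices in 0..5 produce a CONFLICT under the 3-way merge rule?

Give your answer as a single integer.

Final LEFT:  [bravo, foxtrot, foxtrot, lima, kilo, echo]
Final RIGHT: [kilo, hotel, kilo, juliet, kilo, alpha]
i=0: L=bravo, R=kilo=BASE -> take LEFT -> bravo
i=1: L=foxtrot, R=hotel=BASE -> take LEFT -> foxtrot
i=2: L=foxtrot=BASE, R=kilo -> take RIGHT -> kilo
i=3: L=lima=BASE, R=juliet -> take RIGHT -> juliet
i=4: L=kilo R=kilo -> agree -> kilo
i=5: L=echo=BASE, R=alpha -> take RIGHT -> alpha
Conflict count: 0

Answer: 0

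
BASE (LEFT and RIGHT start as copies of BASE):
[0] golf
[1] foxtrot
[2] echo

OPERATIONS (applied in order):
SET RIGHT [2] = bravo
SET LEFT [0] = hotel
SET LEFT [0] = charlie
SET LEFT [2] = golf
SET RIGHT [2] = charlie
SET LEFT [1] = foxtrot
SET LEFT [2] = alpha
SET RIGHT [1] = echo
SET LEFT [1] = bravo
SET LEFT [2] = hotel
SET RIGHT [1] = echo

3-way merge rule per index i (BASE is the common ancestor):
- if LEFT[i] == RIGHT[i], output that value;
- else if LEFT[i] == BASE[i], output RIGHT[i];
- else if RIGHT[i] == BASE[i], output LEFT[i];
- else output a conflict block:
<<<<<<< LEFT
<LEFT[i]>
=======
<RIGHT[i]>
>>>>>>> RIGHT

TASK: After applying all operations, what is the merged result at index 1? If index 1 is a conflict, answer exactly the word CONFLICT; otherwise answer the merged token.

Answer: CONFLICT

Derivation:
Final LEFT:  [charlie, bravo, hotel]
Final RIGHT: [golf, echo, charlie]
i=0: L=charlie, R=golf=BASE -> take LEFT -> charlie
i=1: BASE=foxtrot L=bravo R=echo all differ -> CONFLICT
i=2: BASE=echo L=hotel R=charlie all differ -> CONFLICT
Index 1 -> CONFLICT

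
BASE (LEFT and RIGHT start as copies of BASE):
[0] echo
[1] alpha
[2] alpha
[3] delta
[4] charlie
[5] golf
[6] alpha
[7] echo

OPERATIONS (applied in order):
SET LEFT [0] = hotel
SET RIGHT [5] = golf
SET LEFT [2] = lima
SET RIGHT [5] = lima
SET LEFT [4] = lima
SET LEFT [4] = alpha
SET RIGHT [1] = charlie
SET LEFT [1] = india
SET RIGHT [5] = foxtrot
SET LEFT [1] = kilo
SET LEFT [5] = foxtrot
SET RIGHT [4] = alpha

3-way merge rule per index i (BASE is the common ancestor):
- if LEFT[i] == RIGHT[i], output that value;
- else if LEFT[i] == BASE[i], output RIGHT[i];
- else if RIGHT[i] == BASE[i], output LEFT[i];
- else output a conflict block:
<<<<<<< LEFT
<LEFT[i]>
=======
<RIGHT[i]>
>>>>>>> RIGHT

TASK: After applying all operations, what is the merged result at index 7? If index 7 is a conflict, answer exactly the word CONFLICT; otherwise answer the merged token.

Answer: echo

Derivation:
Final LEFT:  [hotel, kilo, lima, delta, alpha, foxtrot, alpha, echo]
Final RIGHT: [echo, charlie, alpha, delta, alpha, foxtrot, alpha, echo]
i=0: L=hotel, R=echo=BASE -> take LEFT -> hotel
i=1: BASE=alpha L=kilo R=charlie all differ -> CONFLICT
i=2: L=lima, R=alpha=BASE -> take LEFT -> lima
i=3: L=delta R=delta -> agree -> delta
i=4: L=alpha R=alpha -> agree -> alpha
i=5: L=foxtrot R=foxtrot -> agree -> foxtrot
i=6: L=alpha R=alpha -> agree -> alpha
i=7: L=echo R=echo -> agree -> echo
Index 7 -> echo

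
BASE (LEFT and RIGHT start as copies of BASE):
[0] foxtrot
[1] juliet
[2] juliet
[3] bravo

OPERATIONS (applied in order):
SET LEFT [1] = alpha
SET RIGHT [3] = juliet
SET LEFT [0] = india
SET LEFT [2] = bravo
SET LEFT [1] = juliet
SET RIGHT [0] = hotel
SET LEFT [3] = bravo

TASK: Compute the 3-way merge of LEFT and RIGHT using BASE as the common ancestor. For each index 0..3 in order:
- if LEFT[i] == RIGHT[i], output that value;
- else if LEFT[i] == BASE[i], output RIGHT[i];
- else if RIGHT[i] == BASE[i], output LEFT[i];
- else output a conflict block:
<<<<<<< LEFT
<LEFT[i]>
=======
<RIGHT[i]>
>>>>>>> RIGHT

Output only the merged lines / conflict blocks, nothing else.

Final LEFT:  [india, juliet, bravo, bravo]
Final RIGHT: [hotel, juliet, juliet, juliet]
i=0: BASE=foxtrot L=india R=hotel all differ -> CONFLICT
i=1: L=juliet R=juliet -> agree -> juliet
i=2: L=bravo, R=juliet=BASE -> take LEFT -> bravo
i=3: L=bravo=BASE, R=juliet -> take RIGHT -> juliet

Answer: <<<<<<< LEFT
india
=======
hotel
>>>>>>> RIGHT
juliet
bravo
juliet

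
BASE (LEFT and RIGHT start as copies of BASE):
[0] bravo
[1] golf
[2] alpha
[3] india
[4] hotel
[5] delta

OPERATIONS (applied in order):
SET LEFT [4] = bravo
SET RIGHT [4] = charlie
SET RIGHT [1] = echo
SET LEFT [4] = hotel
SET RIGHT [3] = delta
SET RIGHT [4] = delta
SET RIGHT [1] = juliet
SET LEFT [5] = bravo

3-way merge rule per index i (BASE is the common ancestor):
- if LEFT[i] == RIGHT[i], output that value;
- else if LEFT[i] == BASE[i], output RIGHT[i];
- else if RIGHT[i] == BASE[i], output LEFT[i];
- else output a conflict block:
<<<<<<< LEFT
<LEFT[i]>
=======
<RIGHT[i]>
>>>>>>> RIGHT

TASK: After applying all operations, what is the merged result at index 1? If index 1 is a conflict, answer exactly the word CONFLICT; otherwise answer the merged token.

Final LEFT:  [bravo, golf, alpha, india, hotel, bravo]
Final RIGHT: [bravo, juliet, alpha, delta, delta, delta]
i=0: L=bravo R=bravo -> agree -> bravo
i=1: L=golf=BASE, R=juliet -> take RIGHT -> juliet
i=2: L=alpha R=alpha -> agree -> alpha
i=3: L=india=BASE, R=delta -> take RIGHT -> delta
i=4: L=hotel=BASE, R=delta -> take RIGHT -> delta
i=5: L=bravo, R=delta=BASE -> take LEFT -> bravo
Index 1 -> juliet

Answer: juliet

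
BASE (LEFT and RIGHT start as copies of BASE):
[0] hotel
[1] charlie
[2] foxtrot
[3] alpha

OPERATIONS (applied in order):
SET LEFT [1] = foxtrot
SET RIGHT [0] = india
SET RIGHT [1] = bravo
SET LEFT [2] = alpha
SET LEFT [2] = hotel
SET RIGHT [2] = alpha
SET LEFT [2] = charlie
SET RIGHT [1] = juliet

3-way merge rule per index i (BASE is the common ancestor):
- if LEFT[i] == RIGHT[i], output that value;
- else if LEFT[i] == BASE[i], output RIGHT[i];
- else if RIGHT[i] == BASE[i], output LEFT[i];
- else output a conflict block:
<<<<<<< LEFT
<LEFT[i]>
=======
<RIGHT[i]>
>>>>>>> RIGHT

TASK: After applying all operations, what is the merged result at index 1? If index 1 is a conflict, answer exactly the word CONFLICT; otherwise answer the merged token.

Answer: CONFLICT

Derivation:
Final LEFT:  [hotel, foxtrot, charlie, alpha]
Final RIGHT: [india, juliet, alpha, alpha]
i=0: L=hotel=BASE, R=india -> take RIGHT -> india
i=1: BASE=charlie L=foxtrot R=juliet all differ -> CONFLICT
i=2: BASE=foxtrot L=charlie R=alpha all differ -> CONFLICT
i=3: L=alpha R=alpha -> agree -> alpha
Index 1 -> CONFLICT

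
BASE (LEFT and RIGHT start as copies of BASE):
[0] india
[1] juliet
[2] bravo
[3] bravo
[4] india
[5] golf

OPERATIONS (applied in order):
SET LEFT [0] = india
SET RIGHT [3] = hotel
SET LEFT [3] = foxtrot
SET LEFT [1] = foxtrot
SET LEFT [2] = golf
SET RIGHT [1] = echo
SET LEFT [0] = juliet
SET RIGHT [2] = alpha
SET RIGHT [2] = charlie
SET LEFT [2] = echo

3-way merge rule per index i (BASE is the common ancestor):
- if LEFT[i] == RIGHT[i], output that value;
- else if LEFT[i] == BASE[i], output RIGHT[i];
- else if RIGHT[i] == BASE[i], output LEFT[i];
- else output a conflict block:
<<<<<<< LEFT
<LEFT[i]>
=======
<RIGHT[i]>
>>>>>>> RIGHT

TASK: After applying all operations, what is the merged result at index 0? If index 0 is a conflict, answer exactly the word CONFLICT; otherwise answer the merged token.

Final LEFT:  [juliet, foxtrot, echo, foxtrot, india, golf]
Final RIGHT: [india, echo, charlie, hotel, india, golf]
i=0: L=juliet, R=india=BASE -> take LEFT -> juliet
i=1: BASE=juliet L=foxtrot R=echo all differ -> CONFLICT
i=2: BASE=bravo L=echo R=charlie all differ -> CONFLICT
i=3: BASE=bravo L=foxtrot R=hotel all differ -> CONFLICT
i=4: L=india R=india -> agree -> india
i=5: L=golf R=golf -> agree -> golf
Index 0 -> juliet

Answer: juliet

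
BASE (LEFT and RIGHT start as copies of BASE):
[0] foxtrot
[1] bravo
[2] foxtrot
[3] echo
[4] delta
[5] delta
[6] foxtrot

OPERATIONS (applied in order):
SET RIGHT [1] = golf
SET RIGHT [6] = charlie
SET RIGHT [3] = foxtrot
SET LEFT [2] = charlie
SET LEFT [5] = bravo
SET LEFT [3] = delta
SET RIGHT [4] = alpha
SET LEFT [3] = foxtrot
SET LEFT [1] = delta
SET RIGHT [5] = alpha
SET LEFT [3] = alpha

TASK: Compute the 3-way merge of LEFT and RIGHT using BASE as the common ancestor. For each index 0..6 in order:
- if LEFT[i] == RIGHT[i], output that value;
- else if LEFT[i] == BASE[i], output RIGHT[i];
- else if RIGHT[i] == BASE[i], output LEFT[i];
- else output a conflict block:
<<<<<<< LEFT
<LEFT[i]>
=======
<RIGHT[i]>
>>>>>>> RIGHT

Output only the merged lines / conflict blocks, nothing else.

Final LEFT:  [foxtrot, delta, charlie, alpha, delta, bravo, foxtrot]
Final RIGHT: [foxtrot, golf, foxtrot, foxtrot, alpha, alpha, charlie]
i=0: L=foxtrot R=foxtrot -> agree -> foxtrot
i=1: BASE=bravo L=delta R=golf all differ -> CONFLICT
i=2: L=charlie, R=foxtrot=BASE -> take LEFT -> charlie
i=3: BASE=echo L=alpha R=foxtrot all differ -> CONFLICT
i=4: L=delta=BASE, R=alpha -> take RIGHT -> alpha
i=5: BASE=delta L=bravo R=alpha all differ -> CONFLICT
i=6: L=foxtrot=BASE, R=charlie -> take RIGHT -> charlie

Answer: foxtrot
<<<<<<< LEFT
delta
=======
golf
>>>>>>> RIGHT
charlie
<<<<<<< LEFT
alpha
=======
foxtrot
>>>>>>> RIGHT
alpha
<<<<<<< LEFT
bravo
=======
alpha
>>>>>>> RIGHT
charlie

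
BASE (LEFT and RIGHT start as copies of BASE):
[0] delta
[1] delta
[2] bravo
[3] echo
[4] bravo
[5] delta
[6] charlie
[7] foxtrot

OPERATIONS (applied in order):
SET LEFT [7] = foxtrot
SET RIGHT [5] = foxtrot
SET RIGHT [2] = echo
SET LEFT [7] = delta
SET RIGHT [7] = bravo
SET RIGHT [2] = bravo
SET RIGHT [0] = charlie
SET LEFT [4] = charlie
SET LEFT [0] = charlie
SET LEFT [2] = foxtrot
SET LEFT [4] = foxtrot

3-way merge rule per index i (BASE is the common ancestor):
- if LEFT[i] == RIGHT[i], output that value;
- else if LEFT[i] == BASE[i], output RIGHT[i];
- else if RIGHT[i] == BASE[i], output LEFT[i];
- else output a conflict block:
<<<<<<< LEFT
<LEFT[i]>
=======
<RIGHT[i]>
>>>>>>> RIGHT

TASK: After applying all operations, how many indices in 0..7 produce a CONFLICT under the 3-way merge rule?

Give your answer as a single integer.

Answer: 1

Derivation:
Final LEFT:  [charlie, delta, foxtrot, echo, foxtrot, delta, charlie, delta]
Final RIGHT: [charlie, delta, bravo, echo, bravo, foxtrot, charlie, bravo]
i=0: L=charlie R=charlie -> agree -> charlie
i=1: L=delta R=delta -> agree -> delta
i=2: L=foxtrot, R=bravo=BASE -> take LEFT -> foxtrot
i=3: L=echo R=echo -> agree -> echo
i=4: L=foxtrot, R=bravo=BASE -> take LEFT -> foxtrot
i=5: L=delta=BASE, R=foxtrot -> take RIGHT -> foxtrot
i=6: L=charlie R=charlie -> agree -> charlie
i=7: BASE=foxtrot L=delta R=bravo all differ -> CONFLICT
Conflict count: 1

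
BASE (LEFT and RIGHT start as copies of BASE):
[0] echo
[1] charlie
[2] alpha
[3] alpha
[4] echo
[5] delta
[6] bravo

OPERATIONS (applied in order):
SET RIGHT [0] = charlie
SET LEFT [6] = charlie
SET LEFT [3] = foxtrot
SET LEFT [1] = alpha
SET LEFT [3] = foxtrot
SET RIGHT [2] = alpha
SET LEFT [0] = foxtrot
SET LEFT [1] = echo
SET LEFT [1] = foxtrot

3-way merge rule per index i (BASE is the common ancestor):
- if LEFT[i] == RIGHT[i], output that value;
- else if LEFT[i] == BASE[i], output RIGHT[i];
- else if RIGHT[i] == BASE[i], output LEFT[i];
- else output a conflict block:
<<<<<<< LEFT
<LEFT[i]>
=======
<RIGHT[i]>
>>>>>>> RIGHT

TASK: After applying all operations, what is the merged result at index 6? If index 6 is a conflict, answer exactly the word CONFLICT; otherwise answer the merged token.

Final LEFT:  [foxtrot, foxtrot, alpha, foxtrot, echo, delta, charlie]
Final RIGHT: [charlie, charlie, alpha, alpha, echo, delta, bravo]
i=0: BASE=echo L=foxtrot R=charlie all differ -> CONFLICT
i=1: L=foxtrot, R=charlie=BASE -> take LEFT -> foxtrot
i=2: L=alpha R=alpha -> agree -> alpha
i=3: L=foxtrot, R=alpha=BASE -> take LEFT -> foxtrot
i=4: L=echo R=echo -> agree -> echo
i=5: L=delta R=delta -> agree -> delta
i=6: L=charlie, R=bravo=BASE -> take LEFT -> charlie
Index 6 -> charlie

Answer: charlie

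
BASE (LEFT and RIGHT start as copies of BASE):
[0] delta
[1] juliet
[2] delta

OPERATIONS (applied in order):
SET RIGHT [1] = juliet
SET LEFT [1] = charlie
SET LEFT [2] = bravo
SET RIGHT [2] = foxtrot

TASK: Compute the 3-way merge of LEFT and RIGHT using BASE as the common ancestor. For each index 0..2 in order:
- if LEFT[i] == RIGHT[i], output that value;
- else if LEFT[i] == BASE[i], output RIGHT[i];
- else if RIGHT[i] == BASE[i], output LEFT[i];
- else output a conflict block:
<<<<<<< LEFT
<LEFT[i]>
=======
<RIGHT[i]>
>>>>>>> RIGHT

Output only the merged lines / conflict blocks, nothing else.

Final LEFT:  [delta, charlie, bravo]
Final RIGHT: [delta, juliet, foxtrot]
i=0: L=delta R=delta -> agree -> delta
i=1: L=charlie, R=juliet=BASE -> take LEFT -> charlie
i=2: BASE=delta L=bravo R=foxtrot all differ -> CONFLICT

Answer: delta
charlie
<<<<<<< LEFT
bravo
=======
foxtrot
>>>>>>> RIGHT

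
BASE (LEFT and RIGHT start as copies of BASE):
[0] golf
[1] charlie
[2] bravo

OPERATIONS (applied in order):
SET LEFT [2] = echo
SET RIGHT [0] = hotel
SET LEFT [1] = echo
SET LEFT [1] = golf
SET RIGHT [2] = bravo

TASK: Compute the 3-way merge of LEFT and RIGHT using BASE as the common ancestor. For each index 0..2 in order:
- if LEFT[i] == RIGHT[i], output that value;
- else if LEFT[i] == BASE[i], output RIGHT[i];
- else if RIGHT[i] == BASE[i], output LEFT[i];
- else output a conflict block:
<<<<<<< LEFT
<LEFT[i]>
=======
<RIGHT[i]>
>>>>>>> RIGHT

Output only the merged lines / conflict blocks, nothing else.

Final LEFT:  [golf, golf, echo]
Final RIGHT: [hotel, charlie, bravo]
i=0: L=golf=BASE, R=hotel -> take RIGHT -> hotel
i=1: L=golf, R=charlie=BASE -> take LEFT -> golf
i=2: L=echo, R=bravo=BASE -> take LEFT -> echo

Answer: hotel
golf
echo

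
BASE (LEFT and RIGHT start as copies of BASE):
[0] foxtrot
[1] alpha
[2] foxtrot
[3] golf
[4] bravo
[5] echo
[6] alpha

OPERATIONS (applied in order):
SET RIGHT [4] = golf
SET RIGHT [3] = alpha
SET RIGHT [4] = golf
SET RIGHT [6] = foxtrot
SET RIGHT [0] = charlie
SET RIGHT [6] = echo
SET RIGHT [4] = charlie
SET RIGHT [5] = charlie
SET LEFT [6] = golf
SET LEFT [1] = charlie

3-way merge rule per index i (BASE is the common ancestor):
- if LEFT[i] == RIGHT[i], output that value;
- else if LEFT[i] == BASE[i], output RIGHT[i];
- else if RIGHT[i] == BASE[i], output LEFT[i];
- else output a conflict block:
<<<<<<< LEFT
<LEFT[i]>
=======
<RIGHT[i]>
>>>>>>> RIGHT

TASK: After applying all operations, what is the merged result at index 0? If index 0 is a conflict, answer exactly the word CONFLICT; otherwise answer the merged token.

Answer: charlie

Derivation:
Final LEFT:  [foxtrot, charlie, foxtrot, golf, bravo, echo, golf]
Final RIGHT: [charlie, alpha, foxtrot, alpha, charlie, charlie, echo]
i=0: L=foxtrot=BASE, R=charlie -> take RIGHT -> charlie
i=1: L=charlie, R=alpha=BASE -> take LEFT -> charlie
i=2: L=foxtrot R=foxtrot -> agree -> foxtrot
i=3: L=golf=BASE, R=alpha -> take RIGHT -> alpha
i=4: L=bravo=BASE, R=charlie -> take RIGHT -> charlie
i=5: L=echo=BASE, R=charlie -> take RIGHT -> charlie
i=6: BASE=alpha L=golf R=echo all differ -> CONFLICT
Index 0 -> charlie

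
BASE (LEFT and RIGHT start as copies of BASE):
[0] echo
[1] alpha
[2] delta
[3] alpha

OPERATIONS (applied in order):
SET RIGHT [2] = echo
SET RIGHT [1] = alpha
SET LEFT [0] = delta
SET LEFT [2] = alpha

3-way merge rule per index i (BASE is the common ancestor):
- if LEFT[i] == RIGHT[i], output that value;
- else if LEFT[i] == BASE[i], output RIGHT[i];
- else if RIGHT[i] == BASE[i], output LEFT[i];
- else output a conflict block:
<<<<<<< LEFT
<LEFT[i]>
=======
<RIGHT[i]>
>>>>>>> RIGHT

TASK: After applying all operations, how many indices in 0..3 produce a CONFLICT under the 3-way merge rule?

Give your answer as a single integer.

Final LEFT:  [delta, alpha, alpha, alpha]
Final RIGHT: [echo, alpha, echo, alpha]
i=0: L=delta, R=echo=BASE -> take LEFT -> delta
i=1: L=alpha R=alpha -> agree -> alpha
i=2: BASE=delta L=alpha R=echo all differ -> CONFLICT
i=3: L=alpha R=alpha -> agree -> alpha
Conflict count: 1

Answer: 1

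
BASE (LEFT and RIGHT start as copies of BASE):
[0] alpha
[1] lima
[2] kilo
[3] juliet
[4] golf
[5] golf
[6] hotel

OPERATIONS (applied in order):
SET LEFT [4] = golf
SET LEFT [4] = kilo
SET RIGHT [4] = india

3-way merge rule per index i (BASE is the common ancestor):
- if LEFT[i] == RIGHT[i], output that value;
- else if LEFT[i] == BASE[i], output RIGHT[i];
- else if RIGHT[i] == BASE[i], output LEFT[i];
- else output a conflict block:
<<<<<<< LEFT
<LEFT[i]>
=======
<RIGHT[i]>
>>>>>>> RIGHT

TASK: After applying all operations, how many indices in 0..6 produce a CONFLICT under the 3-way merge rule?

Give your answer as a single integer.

Answer: 1

Derivation:
Final LEFT:  [alpha, lima, kilo, juliet, kilo, golf, hotel]
Final RIGHT: [alpha, lima, kilo, juliet, india, golf, hotel]
i=0: L=alpha R=alpha -> agree -> alpha
i=1: L=lima R=lima -> agree -> lima
i=2: L=kilo R=kilo -> agree -> kilo
i=3: L=juliet R=juliet -> agree -> juliet
i=4: BASE=golf L=kilo R=india all differ -> CONFLICT
i=5: L=golf R=golf -> agree -> golf
i=6: L=hotel R=hotel -> agree -> hotel
Conflict count: 1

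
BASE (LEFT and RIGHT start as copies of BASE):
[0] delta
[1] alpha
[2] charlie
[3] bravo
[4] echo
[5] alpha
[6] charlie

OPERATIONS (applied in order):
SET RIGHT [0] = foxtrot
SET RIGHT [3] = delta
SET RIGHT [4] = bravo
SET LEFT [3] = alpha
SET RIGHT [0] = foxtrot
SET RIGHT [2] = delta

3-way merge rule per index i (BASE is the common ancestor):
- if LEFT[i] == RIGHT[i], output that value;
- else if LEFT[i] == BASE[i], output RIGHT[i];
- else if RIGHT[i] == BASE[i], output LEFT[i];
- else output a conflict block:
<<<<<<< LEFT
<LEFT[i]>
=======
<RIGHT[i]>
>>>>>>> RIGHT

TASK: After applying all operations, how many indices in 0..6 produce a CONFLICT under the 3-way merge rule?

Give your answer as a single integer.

Answer: 1

Derivation:
Final LEFT:  [delta, alpha, charlie, alpha, echo, alpha, charlie]
Final RIGHT: [foxtrot, alpha, delta, delta, bravo, alpha, charlie]
i=0: L=delta=BASE, R=foxtrot -> take RIGHT -> foxtrot
i=1: L=alpha R=alpha -> agree -> alpha
i=2: L=charlie=BASE, R=delta -> take RIGHT -> delta
i=3: BASE=bravo L=alpha R=delta all differ -> CONFLICT
i=4: L=echo=BASE, R=bravo -> take RIGHT -> bravo
i=5: L=alpha R=alpha -> agree -> alpha
i=6: L=charlie R=charlie -> agree -> charlie
Conflict count: 1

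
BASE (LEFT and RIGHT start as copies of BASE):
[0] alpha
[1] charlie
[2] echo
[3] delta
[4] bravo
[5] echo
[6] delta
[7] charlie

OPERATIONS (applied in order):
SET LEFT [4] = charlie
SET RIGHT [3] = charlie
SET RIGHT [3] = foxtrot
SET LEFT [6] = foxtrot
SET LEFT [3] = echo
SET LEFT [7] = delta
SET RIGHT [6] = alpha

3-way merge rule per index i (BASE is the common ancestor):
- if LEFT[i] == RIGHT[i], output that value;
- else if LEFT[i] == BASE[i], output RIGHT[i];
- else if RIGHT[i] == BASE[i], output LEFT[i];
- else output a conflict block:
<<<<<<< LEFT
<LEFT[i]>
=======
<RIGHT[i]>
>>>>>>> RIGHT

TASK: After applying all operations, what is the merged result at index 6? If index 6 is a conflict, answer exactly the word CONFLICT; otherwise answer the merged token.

Answer: CONFLICT

Derivation:
Final LEFT:  [alpha, charlie, echo, echo, charlie, echo, foxtrot, delta]
Final RIGHT: [alpha, charlie, echo, foxtrot, bravo, echo, alpha, charlie]
i=0: L=alpha R=alpha -> agree -> alpha
i=1: L=charlie R=charlie -> agree -> charlie
i=2: L=echo R=echo -> agree -> echo
i=3: BASE=delta L=echo R=foxtrot all differ -> CONFLICT
i=4: L=charlie, R=bravo=BASE -> take LEFT -> charlie
i=5: L=echo R=echo -> agree -> echo
i=6: BASE=delta L=foxtrot R=alpha all differ -> CONFLICT
i=7: L=delta, R=charlie=BASE -> take LEFT -> delta
Index 6 -> CONFLICT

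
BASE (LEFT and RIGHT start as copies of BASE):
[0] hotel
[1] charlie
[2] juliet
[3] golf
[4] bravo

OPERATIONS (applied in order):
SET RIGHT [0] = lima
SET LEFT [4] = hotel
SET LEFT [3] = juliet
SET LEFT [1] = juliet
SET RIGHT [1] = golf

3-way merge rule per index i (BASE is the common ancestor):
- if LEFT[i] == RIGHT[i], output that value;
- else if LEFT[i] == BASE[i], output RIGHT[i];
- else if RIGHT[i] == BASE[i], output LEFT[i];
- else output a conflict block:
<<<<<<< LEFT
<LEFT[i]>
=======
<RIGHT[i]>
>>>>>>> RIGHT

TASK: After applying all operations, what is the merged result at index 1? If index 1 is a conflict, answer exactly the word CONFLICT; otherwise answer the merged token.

Answer: CONFLICT

Derivation:
Final LEFT:  [hotel, juliet, juliet, juliet, hotel]
Final RIGHT: [lima, golf, juliet, golf, bravo]
i=0: L=hotel=BASE, R=lima -> take RIGHT -> lima
i=1: BASE=charlie L=juliet R=golf all differ -> CONFLICT
i=2: L=juliet R=juliet -> agree -> juliet
i=3: L=juliet, R=golf=BASE -> take LEFT -> juliet
i=4: L=hotel, R=bravo=BASE -> take LEFT -> hotel
Index 1 -> CONFLICT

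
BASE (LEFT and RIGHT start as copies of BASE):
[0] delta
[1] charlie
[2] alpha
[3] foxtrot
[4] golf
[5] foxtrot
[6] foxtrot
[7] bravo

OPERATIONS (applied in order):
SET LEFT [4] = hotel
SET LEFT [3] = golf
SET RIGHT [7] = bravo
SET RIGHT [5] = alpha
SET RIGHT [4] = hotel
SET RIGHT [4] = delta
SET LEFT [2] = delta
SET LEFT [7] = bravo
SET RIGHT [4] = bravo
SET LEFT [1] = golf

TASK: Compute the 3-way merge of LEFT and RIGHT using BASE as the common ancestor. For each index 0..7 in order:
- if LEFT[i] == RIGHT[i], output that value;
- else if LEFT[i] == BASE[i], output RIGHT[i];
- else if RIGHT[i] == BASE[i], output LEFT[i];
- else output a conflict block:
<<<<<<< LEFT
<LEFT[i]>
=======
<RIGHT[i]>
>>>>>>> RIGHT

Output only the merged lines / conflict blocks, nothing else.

Answer: delta
golf
delta
golf
<<<<<<< LEFT
hotel
=======
bravo
>>>>>>> RIGHT
alpha
foxtrot
bravo

Derivation:
Final LEFT:  [delta, golf, delta, golf, hotel, foxtrot, foxtrot, bravo]
Final RIGHT: [delta, charlie, alpha, foxtrot, bravo, alpha, foxtrot, bravo]
i=0: L=delta R=delta -> agree -> delta
i=1: L=golf, R=charlie=BASE -> take LEFT -> golf
i=2: L=delta, R=alpha=BASE -> take LEFT -> delta
i=3: L=golf, R=foxtrot=BASE -> take LEFT -> golf
i=4: BASE=golf L=hotel R=bravo all differ -> CONFLICT
i=5: L=foxtrot=BASE, R=alpha -> take RIGHT -> alpha
i=6: L=foxtrot R=foxtrot -> agree -> foxtrot
i=7: L=bravo R=bravo -> agree -> bravo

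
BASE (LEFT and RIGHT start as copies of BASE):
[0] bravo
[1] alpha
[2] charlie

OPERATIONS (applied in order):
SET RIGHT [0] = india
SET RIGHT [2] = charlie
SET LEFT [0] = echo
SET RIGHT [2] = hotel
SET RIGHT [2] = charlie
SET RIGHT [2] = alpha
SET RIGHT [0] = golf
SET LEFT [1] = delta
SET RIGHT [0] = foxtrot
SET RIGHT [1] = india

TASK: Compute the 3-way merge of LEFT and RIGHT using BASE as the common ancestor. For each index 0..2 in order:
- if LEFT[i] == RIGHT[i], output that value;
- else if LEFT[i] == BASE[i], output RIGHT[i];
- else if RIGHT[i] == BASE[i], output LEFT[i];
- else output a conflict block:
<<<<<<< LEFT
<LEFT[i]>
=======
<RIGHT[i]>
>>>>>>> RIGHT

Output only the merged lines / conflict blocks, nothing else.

Answer: <<<<<<< LEFT
echo
=======
foxtrot
>>>>>>> RIGHT
<<<<<<< LEFT
delta
=======
india
>>>>>>> RIGHT
alpha

Derivation:
Final LEFT:  [echo, delta, charlie]
Final RIGHT: [foxtrot, india, alpha]
i=0: BASE=bravo L=echo R=foxtrot all differ -> CONFLICT
i=1: BASE=alpha L=delta R=india all differ -> CONFLICT
i=2: L=charlie=BASE, R=alpha -> take RIGHT -> alpha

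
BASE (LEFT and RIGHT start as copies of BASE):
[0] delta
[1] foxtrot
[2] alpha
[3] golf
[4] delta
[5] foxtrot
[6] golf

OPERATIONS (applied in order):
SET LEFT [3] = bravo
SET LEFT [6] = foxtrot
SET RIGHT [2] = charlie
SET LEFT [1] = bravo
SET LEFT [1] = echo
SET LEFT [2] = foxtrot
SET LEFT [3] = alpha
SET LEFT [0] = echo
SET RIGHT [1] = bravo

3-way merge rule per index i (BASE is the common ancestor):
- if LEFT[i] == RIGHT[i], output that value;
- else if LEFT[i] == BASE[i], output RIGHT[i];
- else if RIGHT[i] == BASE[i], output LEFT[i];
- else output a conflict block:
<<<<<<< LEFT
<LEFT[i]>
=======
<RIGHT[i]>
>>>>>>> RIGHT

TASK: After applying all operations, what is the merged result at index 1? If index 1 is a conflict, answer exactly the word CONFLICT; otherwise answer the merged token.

Answer: CONFLICT

Derivation:
Final LEFT:  [echo, echo, foxtrot, alpha, delta, foxtrot, foxtrot]
Final RIGHT: [delta, bravo, charlie, golf, delta, foxtrot, golf]
i=0: L=echo, R=delta=BASE -> take LEFT -> echo
i=1: BASE=foxtrot L=echo R=bravo all differ -> CONFLICT
i=2: BASE=alpha L=foxtrot R=charlie all differ -> CONFLICT
i=3: L=alpha, R=golf=BASE -> take LEFT -> alpha
i=4: L=delta R=delta -> agree -> delta
i=5: L=foxtrot R=foxtrot -> agree -> foxtrot
i=6: L=foxtrot, R=golf=BASE -> take LEFT -> foxtrot
Index 1 -> CONFLICT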